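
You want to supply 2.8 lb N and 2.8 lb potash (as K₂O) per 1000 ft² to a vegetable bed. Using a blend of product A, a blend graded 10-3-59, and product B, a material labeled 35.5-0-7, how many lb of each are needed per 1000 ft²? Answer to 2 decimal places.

3.94 lb product A, 6.78 lb product B

With a, b = lb per 1000 ft² of product A and product B:
N: 0.1·a + 0.355·b = 2.8
K₂O: 0.59·a + 0.07·b = 2.8
From row1: a = (2.8 − 0.355·b) / 0.1.
Into row2: 0.59·(2.8 − 0.355·b)/0.1 + 0.07·b = 2.8 → b = 6.77698, a = 3.94171.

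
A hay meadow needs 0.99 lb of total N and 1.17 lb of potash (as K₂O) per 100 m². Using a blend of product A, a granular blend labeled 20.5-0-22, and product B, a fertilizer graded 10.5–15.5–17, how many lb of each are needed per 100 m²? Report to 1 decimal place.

3.9 lb product A, 1.9 lb product B

With a, b = lb per 100 m² of product A and product B:
N: 0.205·a + 0.105·b = 0.99
K₂O: 0.22·a + 0.17·b = 1.17
Solving simultaneously: a = 3.86809, b = 1.8766.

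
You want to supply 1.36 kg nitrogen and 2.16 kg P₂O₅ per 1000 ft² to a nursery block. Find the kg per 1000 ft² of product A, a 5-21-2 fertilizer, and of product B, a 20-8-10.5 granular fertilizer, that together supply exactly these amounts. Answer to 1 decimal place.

Let a = kg of product A, b = kg of product B (per 1000 ft²).
N: 0.05·a + 0.2·b = 1.36
P₂O₅: 0.21·a + 0.08·b = 2.16
Eliminate a: (row1) − 0.05/0.21·(row2) → 0.180952·b = 0.845714, so b = 4.67368.
Back-substitute: a = (1.36 − 0.2·4.67368) / 0.05 = 8.50526.

8.5 kg product A, 4.7 kg product B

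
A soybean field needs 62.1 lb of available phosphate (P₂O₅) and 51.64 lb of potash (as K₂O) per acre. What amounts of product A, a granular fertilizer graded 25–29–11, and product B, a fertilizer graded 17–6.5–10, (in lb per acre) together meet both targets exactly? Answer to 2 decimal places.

Let a = lb of product A, b = lb of product B (per acre).
P₂O₅: 0.29·a + 0.065·b = 62.1
K₂O: 0.11·a + 0.1·b = 51.64
Eliminate a: (row1) − 0.29/0.11·(row2) → -0.198636·b = -74.0418, so b = 372.751.
Back-substitute: a = (62.1 − 0.065·372.751) / 0.29 = 130.5904.

130.59 lb product A, 372.75 lb product B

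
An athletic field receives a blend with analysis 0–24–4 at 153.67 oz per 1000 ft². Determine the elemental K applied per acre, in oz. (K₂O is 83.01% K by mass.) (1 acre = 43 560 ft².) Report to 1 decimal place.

222.3 oz K per acre

K₂O per 1000 ft² = 153.67 × 4% = 6.1468 oz.
Elemental K = 6.1468 × 0.8301 = 5.10246 oz per 1000 ft².
Convert to per acre: 5.10246 × 43.56 = 222.263 oz.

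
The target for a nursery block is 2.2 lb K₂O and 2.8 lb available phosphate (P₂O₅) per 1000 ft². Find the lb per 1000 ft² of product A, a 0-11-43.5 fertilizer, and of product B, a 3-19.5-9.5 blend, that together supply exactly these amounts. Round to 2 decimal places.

2.19 lb product A, 13.12 lb product B

With a, b = lb per 1000 ft² of product A and product B:
K₂O: 0.435·a + 0.095·b = 2.2
P₂O₅: 0.11·a + 0.195·b = 2.8
From row1: a = (2.2 − 0.095·b) / 0.435.
Into row2: 0.11·(2.2 − 0.095·b)/0.435 + 0.195·b = 2.8 → b = 13.1227, a = 2.1916.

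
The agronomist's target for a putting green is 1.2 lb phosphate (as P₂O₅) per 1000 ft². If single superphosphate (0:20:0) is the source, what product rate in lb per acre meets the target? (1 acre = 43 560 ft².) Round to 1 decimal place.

261.4 lb of product per acre

Product per 1000 ft² = 1.2 / 20% = 6 lb.
Convert to per acre: 6 × 43.56 = 261.36 lb.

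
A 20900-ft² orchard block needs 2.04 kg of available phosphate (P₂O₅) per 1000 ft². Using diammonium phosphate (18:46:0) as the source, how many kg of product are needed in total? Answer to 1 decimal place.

92.7 kg

Product per 1000 ft² = 2.04 / 46% = 4.43478 kg.
Total product = 4.43478 × 20900 / 1000 = 92.687 kg.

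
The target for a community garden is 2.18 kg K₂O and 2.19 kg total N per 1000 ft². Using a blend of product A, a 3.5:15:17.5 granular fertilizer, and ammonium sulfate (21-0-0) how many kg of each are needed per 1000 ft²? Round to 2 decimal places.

12.46 kg product A, 8.35 kg ammonium sulfate

Let a = kg of product A, b = kg of ammonium sulfate (per 1000 ft²).
K₂O: 0.175·a + 0·b = 2.18
N: 0.035·a + 0.21·b = 2.19
Eliminate a: (row1) − 0.175/0.035·(row2) → -1.05·b = -8.77, so b = 8.35238.
Back-substitute: a = (2.18 − 0·8.35238) / 0.175 = 12.4571.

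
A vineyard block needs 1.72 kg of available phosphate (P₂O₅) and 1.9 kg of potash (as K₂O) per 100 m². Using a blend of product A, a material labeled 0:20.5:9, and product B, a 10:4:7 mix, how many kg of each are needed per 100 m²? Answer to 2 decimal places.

With a, b = kg per 100 m² of product A and product B:
P₂O₅: 0.205·a + 0.04·b = 1.72
K₂O: 0.09·a + 0.07·b = 1.9
From row1: a = (1.72 − 0.04·b) / 0.205.
Into row2: 0.09·(1.72 − 0.04·b)/0.205 + 0.07·b = 1.9 → b = 21.8326, a = 4.13023.

4.13 kg product A, 21.83 kg product B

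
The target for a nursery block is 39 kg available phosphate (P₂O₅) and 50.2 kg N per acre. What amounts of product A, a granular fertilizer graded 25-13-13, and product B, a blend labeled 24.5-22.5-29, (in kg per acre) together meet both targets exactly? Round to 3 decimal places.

71.311 kg product A, 132.131 kg product B

Per-acre balance (a = product A, b = product B):
P₂O₅: 0.13·a + 0.225·b = 39
N: 0.25·a + 0.245·b = 50.2
Eliminate b: (row1) − 0.225/0.245·(row2) → -0.0995918·a = -7.10204, so a = 71.31148.
Then b = (50.2 − 0.25·71.31148) / 0.245 = 132.1311.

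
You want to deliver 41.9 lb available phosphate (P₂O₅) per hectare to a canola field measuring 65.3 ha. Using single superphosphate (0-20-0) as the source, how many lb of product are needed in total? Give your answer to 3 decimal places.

13680.350 lb

Product per hectare = 41.9 / 20% = 209.5 lb.
Total product = 209.5 × 65.3 = 13680.35 lb.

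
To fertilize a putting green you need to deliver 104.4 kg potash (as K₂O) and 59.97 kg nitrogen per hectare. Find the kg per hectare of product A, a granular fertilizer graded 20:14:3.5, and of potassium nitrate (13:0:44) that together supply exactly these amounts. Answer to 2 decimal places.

153.56 kg product A, 225.06 kg potassium nitrate

With a, b = kg per hectare of product A and potassium nitrate:
K₂O: 0.035·a + 0.44·b = 104.4
N: 0.2·a + 0.13·b = 59.97
From row1: a = (104.4 − 0.44·b) / 0.035.
Into row2: 0.2·(104.4 − 0.44·b)/0.035 + 0.13·b = 59.97 → b = 225.058, a = 153.563.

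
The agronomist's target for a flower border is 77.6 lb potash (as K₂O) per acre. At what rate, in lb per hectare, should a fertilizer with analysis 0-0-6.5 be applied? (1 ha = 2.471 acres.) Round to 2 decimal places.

2949.99 lb of product per hectare

Product per acre = 77.6 / 6.5% = 1193.85 lb.
Convert to per hectare: 1193.85 × 2.471 = 2949.994 lb.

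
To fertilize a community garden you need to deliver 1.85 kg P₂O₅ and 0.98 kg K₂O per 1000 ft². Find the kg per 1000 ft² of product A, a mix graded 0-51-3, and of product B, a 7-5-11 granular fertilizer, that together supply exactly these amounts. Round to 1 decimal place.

2.8 kg product A, 8.1 kg product B

With a, b = kg per 1000 ft² of product A and product B:
P₂O₅: 0.51·a + 0.05·b = 1.85
K₂O: 0.03·a + 0.11·b = 0.98
Eliminate b: (row1) − 0.05/0.11·(row2) → 0.496364·a = 1.40455, so a = 2.82967.
Then b = (0.98 − 0.03·2.82967) / 0.11 = 8.13736.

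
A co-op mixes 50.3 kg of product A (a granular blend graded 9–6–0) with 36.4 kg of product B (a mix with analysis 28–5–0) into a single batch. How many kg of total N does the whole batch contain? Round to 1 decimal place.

N mass = 9%×50.3 + 28%×36.4 = 14.719 kg.

14.7 kg N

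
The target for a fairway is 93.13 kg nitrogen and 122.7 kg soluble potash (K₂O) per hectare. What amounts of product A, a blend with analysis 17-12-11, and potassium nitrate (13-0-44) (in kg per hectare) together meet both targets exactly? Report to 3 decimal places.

With a, b = kg per hectare of product A and potassium nitrate:
N: 0.17·a + 0.13·b = 93.13
K₂O: 0.11·a + 0.44·b = 122.7
Eliminate b: (row1) − 0.13/0.44·(row2) → 0.1375·a = 56.8777, so a = 413.6562.
Then b = (122.7 − 0.11·413.6562) / 0.44 = 175.4496.

413.656 kg product A, 175.450 kg potassium nitrate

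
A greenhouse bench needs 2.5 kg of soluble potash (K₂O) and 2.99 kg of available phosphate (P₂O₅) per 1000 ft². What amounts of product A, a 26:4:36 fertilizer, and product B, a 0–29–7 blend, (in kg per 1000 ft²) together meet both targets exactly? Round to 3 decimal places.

Per-1000 ft² balance (a = product A, b = product B):
K₂O: 0.36·a + 0.07·b = 2.5
P₂O₅: 0.04·a + 0.29·b = 2.99
Eliminate b: (row1) − 0.07/0.29·(row2) → 0.350345·a = 1.77828, so a = 5.07579.
Then b = (2.99 − 0.04·5.07579) / 0.29 = 9.61024.

5.076 kg product A, 9.610 kg product B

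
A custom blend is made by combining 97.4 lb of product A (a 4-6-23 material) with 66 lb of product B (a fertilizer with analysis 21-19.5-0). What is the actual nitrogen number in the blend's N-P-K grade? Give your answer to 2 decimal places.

10.87% N

Total mass = 97.4 + 66 = 163.4 lb.
N mass = 4%×97.4 + 21%×66 = 17.756 lb.
% N = 17.756 / 163.4 = 10.8666%.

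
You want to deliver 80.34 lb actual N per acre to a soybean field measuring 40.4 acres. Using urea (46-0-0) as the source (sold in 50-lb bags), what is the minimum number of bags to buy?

142 bags

Product per acre = 80.34 / 46% = 174.652 lb.
Total product = 174.652 × 40.4 = 7055.95 lb.
Bags = ⌈7055.95 / 50⌉ = 142.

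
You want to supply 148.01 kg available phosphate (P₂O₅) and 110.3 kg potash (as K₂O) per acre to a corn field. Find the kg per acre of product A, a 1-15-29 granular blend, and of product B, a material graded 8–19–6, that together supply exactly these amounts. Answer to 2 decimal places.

Per-acre balance (a = product A, b = product B):
P₂O₅: 0.15·a + 0.19·b = 148.01
K₂O: 0.29·a + 0.06·b = 110.3
Solving simultaneously: a = 261.961, b = 572.189.

261.96 kg product A, 572.19 kg product B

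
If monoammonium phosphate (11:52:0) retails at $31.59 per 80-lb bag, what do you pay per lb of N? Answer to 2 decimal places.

N in bag = 80 × 11% = 8.8 lb.
Cost per lb N = $31.59 / 8.8 = $3.5898.

$3.59 per lb N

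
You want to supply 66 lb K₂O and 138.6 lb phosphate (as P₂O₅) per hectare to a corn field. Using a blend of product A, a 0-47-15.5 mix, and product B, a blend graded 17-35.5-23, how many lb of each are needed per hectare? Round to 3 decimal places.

159.171 lb product A, 179.689 lb product B

Per-hectare balance (a = product A, b = product B):
K₂O: 0.155·a + 0.23·b = 66
P₂O₅: 0.47·a + 0.355·b = 138.6
From row1: a = (66 − 0.23·b) / 0.155.
Into row2: 0.47·(66 − 0.23·b)/0.155 + 0.355·b = 138.6 → b = 179.6891, a = 159.17098.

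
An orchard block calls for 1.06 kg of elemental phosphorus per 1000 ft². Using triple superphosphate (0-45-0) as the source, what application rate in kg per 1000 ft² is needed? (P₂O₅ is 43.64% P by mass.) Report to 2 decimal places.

5.40 kg of product per thousand sq ft

As P₂O₅: 1.06 / 0.4364 = 2.42896 kg per 1000 ft².
Product per 1000 ft² = 2.42896 / 45% = 5.3977 kg.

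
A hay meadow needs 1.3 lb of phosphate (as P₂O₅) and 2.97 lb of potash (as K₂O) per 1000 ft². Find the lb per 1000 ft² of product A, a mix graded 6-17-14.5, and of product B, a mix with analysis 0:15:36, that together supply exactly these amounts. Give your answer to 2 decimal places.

0.57 lb product A, 8.02 lb product B

With a, b = lb per 1000 ft² of product A and product B:
P₂O₅: 0.17·a + 0.15·b = 1.3
K₂O: 0.145·a + 0.36·b = 2.97
From row1: a = (1.3 − 0.15·b) / 0.17.
Into row2: 0.145·(1.3 − 0.15·b)/0.17 + 0.36·b = 2.97 → b = 8.02028, a = 0.570342.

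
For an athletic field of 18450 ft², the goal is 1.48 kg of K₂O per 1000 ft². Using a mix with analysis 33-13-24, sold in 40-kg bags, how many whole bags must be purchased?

Product per 1000 ft² = 1.48 / 24% = 6.16667 kg.
Total product = 6.16667 × 18450 / 1000 = 113.775 kg.
Bags = ⌈113.775 / 40⌉ = 3.

3 bags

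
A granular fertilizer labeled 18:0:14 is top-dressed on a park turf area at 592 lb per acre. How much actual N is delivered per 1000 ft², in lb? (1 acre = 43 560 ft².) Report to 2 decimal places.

nitrogen per acre = 592 × 18% = 106.56 lb.
Convert to per 1000 ft²: 106.56 × 0.0229568 = 2.44628 lb.

2.45 lb N per thousand sq ft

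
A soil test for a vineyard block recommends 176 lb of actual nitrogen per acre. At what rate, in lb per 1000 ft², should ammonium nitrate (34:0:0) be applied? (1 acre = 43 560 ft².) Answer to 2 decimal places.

11.88 lb of product per thousand sq ft

Product per acre = 176 / 34% = 517.647 lb.
Convert to per 1000 ft²: 517.647 × 0.0229568 = 11.8835 lb.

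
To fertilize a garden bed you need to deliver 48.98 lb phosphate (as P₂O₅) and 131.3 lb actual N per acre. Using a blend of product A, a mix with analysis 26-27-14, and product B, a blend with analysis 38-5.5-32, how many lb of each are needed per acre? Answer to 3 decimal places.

129.002 lb product A, 257.262 lb product B

Let a = lb of product A, b = lb of product B (per acre).
P₂O₅: 0.27·a + 0.055·b = 48.98
N: 0.26·a + 0.38·b = 131.3
From row1: a = (48.98 − 0.055·b) / 0.27.
Into row2: 0.26·(48.98 − 0.055·b)/0.27 + 0.38·b = 131.3 → b = 257.2616, a = 129.0023.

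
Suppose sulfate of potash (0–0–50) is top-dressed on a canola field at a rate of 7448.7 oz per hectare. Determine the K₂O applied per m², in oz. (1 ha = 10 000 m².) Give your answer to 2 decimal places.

0.37 oz K₂O per sq m

K₂O per hectare = 7448.7 × 50% = 3724.35 oz.
Convert to per m²: 3724.35 × 0.0001 = 0.372435 oz.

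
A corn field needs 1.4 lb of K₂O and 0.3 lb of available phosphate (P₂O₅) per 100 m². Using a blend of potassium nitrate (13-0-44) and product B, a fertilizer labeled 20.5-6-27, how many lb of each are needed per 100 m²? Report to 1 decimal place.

0.1 lb potassium nitrate, 5.0 lb product B

Let a = lb of potassium nitrate, b = lb of product B (per 100 m²).
K₂O: 0.44·a + 0.27·b = 1.4
P₂O₅: 0·a + 0.06·b = 0.3
Solving simultaneously: a = 0.113636, b = 5.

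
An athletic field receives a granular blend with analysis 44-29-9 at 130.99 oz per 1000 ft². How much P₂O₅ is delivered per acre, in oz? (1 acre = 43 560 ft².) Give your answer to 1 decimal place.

1654.7 oz P₂O₅ per acre

P₂O₅ per 1000 ft² = 130.99 × 29% = 37.9871 oz.
Convert to per acre: 37.9871 × 43.56 = 1654.72 oz.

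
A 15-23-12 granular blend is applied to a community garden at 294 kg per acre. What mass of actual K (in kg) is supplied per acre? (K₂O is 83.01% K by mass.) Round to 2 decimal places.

K₂O per acre = 294 × 12% = 35.28 kg.
Elemental K = 35.28 × 0.8301 = 29.2859 kg per acre.

29.29 kg K per acre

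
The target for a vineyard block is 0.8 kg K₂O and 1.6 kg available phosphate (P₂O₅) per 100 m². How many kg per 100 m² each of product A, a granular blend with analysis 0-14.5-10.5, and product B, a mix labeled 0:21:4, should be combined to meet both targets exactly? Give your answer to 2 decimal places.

6.40 kg product A, 3.20 kg product B

Per-100 m² balance (a = product A, b = product B):
K₂O: 0.105·a + 0.04·b = 0.8
P₂O₅: 0.145·a + 0.21·b = 1.6
From row1: a = (0.8 − 0.04·b) / 0.105.
Into row2: 0.145·(0.8 − 0.04·b)/0.105 + 0.21·b = 1.6 → b = 3.2, a = 6.4.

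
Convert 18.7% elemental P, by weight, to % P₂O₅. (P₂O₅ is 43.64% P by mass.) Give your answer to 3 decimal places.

%P₂O₅ = 18.7 / 0.4364 = 42.8506%.

42.851% P₂O₅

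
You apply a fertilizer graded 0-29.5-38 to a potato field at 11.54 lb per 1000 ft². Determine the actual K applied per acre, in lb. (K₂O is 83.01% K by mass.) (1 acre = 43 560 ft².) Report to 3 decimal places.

K₂O per 1000 ft² = 11.54 × 38% = 4.3852 lb.
Elemental K = 4.3852 × 0.8301 = 3.64015 lb per 1000 ft².
Convert to per acre: 3.64015 × 43.56 = 158.5651 lb.

158.565 lb K per acre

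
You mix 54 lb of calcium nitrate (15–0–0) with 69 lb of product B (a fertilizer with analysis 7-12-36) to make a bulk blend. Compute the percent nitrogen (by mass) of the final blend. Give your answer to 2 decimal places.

Total mass = 54 + 69 = 123 lb.
N mass = 15%×54 + 7%×69 = 12.93 lb.
% N = 12.93 / 123 = 10.5122%.

10.51% N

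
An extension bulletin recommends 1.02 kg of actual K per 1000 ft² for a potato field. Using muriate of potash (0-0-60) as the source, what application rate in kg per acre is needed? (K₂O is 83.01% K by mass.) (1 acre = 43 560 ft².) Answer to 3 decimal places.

As K₂O: 1.02 / 0.8301 = 1.22877 kg per 1000 ft².
Product per 1000 ft² = 1.22877 / 60% = 2.04795 kg.
Convert to per acre: 2.04795 × 43.56 = 89.2085 kg.

89.209 kg of product per acre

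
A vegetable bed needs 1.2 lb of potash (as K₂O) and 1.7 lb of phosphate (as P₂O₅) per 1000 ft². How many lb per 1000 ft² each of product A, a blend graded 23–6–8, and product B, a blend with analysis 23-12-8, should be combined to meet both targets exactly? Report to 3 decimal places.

1.667 lb product A, 13.333 lb product B

Let a = lb of product A, b = lb of product B (per 1000 ft²).
K₂O: 0.08·a + 0.08·b = 1.2
P₂O₅: 0.06·a + 0.12·b = 1.7
Solving simultaneously: a = 1.66667, b = 13.3333.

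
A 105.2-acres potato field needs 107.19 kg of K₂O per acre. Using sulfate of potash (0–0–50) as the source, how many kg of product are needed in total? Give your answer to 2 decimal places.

22552.78 kg

Product per acre = 107.19 / 50% = 214.38 kg.
Total product = 214.38 × 105.2 = 22552.776 kg.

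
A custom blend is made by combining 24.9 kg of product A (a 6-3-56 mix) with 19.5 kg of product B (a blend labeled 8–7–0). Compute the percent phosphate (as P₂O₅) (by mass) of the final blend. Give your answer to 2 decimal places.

4.76% P₂O₅

Total mass = 24.9 + 19.5 = 44.4 kg.
P₂O₅ mass = 3%×24.9 + 7%×19.5 = 2.112 kg.
% P₂O₅ = 2.112 / 44.4 = 4.75676%.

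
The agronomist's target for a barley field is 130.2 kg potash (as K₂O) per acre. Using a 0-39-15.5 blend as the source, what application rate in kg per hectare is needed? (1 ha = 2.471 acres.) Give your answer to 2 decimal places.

2075.64 kg of product per hectare

Product per acre = 130.2 / 15.5% = 840 kg.
Convert to per hectare: 840 × 2.471 = 2075.64 kg.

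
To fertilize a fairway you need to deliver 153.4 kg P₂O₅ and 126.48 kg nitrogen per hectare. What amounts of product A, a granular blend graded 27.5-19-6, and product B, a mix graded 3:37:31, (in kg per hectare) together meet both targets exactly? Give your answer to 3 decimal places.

Per-hectare balance (a = product A, b = product B):
P₂O₅: 0.19·a + 0.37·b = 153.4
N: 0.275·a + 0.03·b = 126.48
Eliminate a: (row1) − 0.19/0.275·(row2) → 0.349273·b = 66.0138, so b = 189.0036.
Back-substitute: a = (153.4 − 0.37·189.0036) / 0.19 = 439.3087.

439.309 kg product A, 189.004 kg product B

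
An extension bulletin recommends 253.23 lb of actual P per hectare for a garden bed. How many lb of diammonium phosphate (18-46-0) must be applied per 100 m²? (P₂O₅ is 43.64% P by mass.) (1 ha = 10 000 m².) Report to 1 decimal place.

12.6 lb of product per hundred sq m

As P₂O₅: 253.23 / 0.4364 = 580.27 lb per hectare.
Product per hectare = 580.27 / 46% = 1261.46 lb.
Convert to per 100 m²: 1261.46 × 0.01 = 12.6146 lb.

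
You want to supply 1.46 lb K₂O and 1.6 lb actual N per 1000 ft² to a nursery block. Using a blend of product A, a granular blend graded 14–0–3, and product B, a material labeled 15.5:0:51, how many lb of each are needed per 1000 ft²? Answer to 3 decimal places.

8.834 lb product A, 2.343 lb product B

With a, b = lb per 1000 ft² of product A and product B:
K₂O: 0.03·a + 0.51·b = 1.46
N: 0.14·a + 0.155·b = 1.6
Eliminate a: (row1) − 0.03/0.14·(row2) → 0.476786·b = 1.11714, so b = 2.34307.
Back-substitute: a = (1.46 − 0.51·2.34307) / 0.03 = 8.83446.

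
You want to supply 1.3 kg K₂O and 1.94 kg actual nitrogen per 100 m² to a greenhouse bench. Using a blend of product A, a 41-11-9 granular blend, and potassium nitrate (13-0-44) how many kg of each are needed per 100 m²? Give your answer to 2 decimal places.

4.06 kg product A, 2.12 kg potassium nitrate

Per-100 m² balance (a = product A, b = potassium nitrate):
K₂O: 0.09·a + 0.44·b = 1.3
N: 0.41·a + 0.13·b = 1.94
Eliminate b: (row1) − 0.44/0.13·(row2) → -1.29769·a = -5.26615, so a = 4.05809.
Then b = (1.94 − 0.41·4.05809) / 0.13 = 2.12448.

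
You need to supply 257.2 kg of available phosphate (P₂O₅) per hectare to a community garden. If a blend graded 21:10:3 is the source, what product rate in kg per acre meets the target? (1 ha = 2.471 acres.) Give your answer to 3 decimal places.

1040.874 kg of product per acre

Product per hectare = 257.2 / 10% = 2572 kg.
Convert to per acre: 2572 × 0.404694 = 1040.8741 kg.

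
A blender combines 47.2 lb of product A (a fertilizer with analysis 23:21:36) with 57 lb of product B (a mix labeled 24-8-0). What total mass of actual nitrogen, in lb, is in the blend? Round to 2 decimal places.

N mass = 23%×47.2 + 24%×57 = 24.536 lb.

24.54 lb N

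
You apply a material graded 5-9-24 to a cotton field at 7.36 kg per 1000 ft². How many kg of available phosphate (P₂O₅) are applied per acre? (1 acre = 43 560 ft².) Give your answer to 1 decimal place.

28.9 kg P₂O₅ per acre

P₂O₅ per 1000 ft² = 7.36 × 9% = 0.6624 kg.
Convert to per acre: 0.6624 × 43.56 = 28.8541 kg.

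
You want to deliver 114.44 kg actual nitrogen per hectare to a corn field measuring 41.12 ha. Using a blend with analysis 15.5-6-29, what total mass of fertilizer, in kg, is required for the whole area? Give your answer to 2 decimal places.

30359.82 kg

Product per hectare = 114.44 / 15.5% = 738.323 kg.
Total product = 738.323 × 41.12 = 30359.8245 kg.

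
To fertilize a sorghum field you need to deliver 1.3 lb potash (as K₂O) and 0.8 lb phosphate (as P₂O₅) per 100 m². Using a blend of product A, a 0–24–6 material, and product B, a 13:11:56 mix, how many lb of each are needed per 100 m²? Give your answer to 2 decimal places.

With a, b = lb per 100 m² of product A and product B:
K₂O: 0.06·a + 0.56·b = 1.3
P₂O₅: 0.24·a + 0.11·b = 0.8
Solving simultaneously: a = 2.38654, b = 2.06573.

2.39 lb product A, 2.07 lb product B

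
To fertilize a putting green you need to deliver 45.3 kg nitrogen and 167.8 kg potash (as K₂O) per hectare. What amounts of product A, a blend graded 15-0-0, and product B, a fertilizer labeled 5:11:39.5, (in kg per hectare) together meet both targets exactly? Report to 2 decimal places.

Per-hectare balance (a = product A, b = product B):
N: 0.15·a + 0.05·b = 45.3
K₂O: 0·a + 0.395·b = 167.8
Solving simultaneously: a = 160.397, b = 424.8101.

160.40 kg product A, 424.81 kg product B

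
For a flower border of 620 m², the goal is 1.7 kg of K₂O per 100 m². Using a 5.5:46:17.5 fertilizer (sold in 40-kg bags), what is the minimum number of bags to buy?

Product per 100 m² = 1.7 / 17.5% = 9.71429 kg.
Total product = 9.71429 × 620 / 100 = 60.2286 kg.
Bags = ⌈60.2286 / 40⌉ = 2.

2 bags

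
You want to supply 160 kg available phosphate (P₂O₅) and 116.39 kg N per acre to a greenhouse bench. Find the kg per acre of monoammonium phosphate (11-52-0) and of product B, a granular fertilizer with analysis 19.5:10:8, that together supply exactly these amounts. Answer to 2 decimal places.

Let a = kg of monoammonium phosphate, b = kg of product B (per acre).
P₂O₅: 0.52·a + 0.1·b = 160
N: 0.11·a + 0.195·b = 116.39
Solving simultaneously: a = 216.383, b = 474.8097.

216.38 kg monoammonium phosphate, 474.81 kg product B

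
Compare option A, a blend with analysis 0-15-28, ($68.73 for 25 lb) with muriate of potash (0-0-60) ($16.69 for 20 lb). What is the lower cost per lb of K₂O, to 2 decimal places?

$1.39 per lb K₂O (muriate of potash)

option A: K₂O per bag = 25 × 28% = 7 lb; cost = 68.73 / 7 = $9.8186/lb K₂O.
muriate of potash: K₂O per bag = 20 × 60% = 12 lb; cost = 16.69 / 12 = $1.3908/lb K₂O.
muriate of potash is cheaper.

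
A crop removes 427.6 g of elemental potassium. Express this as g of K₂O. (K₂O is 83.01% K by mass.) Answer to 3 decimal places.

K₂O = 427.6 / 0.8301 = 515.1187 g.

515.119 g K₂O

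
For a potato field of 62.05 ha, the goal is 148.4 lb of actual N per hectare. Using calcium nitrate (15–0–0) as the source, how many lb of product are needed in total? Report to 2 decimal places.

Product per hectare = 148.4 / 15% = 989.333 lb.
Total product = 989.333 × 62.05 = 61388.133 lb.

61388.13 lb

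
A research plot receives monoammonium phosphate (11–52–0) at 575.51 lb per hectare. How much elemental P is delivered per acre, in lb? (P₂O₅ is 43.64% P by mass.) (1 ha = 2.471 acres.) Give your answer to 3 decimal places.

P₂O₅ per hectare = 575.51 × 52% = 299.265 lb.
Elemental P = 299.265 × 0.4364 = 130.599 lb per hectare.
Convert to per acre: 130.599 × 0.404694 = 52.8528 lb.

52.853 lb P per acre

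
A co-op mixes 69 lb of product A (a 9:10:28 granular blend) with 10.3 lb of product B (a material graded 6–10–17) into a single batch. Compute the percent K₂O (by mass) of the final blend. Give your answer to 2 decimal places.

Total mass = 69 + 10.3 = 79.3 lb.
K₂O mass = 28%×69 + 17%×10.3 = 21.071 lb.
% K₂O = 21.071 / 79.3 = 26.5712%.

26.57% K₂O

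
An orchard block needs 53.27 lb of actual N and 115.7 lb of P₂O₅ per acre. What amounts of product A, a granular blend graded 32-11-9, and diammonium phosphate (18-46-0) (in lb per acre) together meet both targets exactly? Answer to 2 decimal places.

With a, b = lb per acre of product A and diammonium phosphate:
N: 0.32·a + 0.18·b = 53.27
P₂O₅: 0.11·a + 0.46·b = 115.7
Eliminate b: (row1) − 0.18/0.46·(row2) → 0.276957·a = 7.99609, so a = 28.8713.
Then b = (115.7 − 0.11·28.8713) / 0.46 = 244.618.

28.87 lb product A, 244.62 lb diammonium phosphate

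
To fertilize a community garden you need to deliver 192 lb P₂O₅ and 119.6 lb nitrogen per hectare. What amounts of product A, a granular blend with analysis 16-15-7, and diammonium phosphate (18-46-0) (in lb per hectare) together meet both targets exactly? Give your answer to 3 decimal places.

438.970 lb product A, 274.249 lb diammonium phosphate

With a, b = lb per hectare of product A and diammonium phosphate:
P₂O₅: 0.15·a + 0.46·b = 192
N: 0.16·a + 0.18·b = 119.6
From row1: a = (192 − 0.46·b) / 0.15.
Into row2: 0.16·(192 − 0.46·b)/0.15 + 0.18·b = 119.6 → b = 274.2489, a = 438.96996.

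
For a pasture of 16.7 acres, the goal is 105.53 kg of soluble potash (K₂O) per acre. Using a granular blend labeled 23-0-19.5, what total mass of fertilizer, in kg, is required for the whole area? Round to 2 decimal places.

9037.70 kg

Product per acre = 105.53 / 19.5% = 541.179 kg.
Total product = 541.179 × 16.7 = 9037.697 kg.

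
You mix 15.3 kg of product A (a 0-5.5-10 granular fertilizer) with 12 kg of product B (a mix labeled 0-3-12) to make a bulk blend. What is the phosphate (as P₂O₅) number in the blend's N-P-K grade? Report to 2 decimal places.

Total mass = 15.3 + 12 = 27.3 kg.
P₂O₅ mass = 5.5%×15.3 + 3%×12 = 1.2015 kg.
% P₂O₅ = 1.2015 / 27.3 = 4.4011%.

4.40% P₂O₅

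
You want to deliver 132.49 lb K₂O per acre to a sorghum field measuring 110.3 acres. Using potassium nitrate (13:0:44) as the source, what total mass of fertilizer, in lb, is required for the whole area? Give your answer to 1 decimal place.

33212.8 lb

Product per acre = 132.49 / 44% = 301.114 lb.
Total product = 301.114 × 110.3 = 33212.83 lb.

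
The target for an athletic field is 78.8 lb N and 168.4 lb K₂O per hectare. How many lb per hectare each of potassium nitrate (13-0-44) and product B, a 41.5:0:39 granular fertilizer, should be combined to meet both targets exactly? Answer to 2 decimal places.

296.85 lb potassium nitrate, 96.89 lb product B

Per-hectare balance (a = potassium nitrate, b = product B):
N: 0.13·a + 0.415·b = 78.8
K₂O: 0.44·a + 0.39·b = 168.4
Eliminate b: (row1) − 0.415/0.39·(row2) → -0.338205·a = -100.395, so a = 296.846.
Then b = (168.4 − 0.44·296.846) / 0.39 = 96.8916.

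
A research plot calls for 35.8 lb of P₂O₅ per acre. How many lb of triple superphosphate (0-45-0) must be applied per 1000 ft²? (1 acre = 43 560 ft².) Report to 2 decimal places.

1.83 lb of product per thousand sq ft

Product per acre = 35.8 / 45% = 79.5556 lb.
Convert to per 1000 ft²: 79.5556 × 0.0229568 = 1.82634 lb.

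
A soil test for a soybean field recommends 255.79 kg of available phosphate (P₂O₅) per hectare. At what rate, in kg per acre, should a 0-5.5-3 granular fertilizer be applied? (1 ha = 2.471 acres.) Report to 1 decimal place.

1882.1 kg of product per acre

Product per hectare = 255.79 / 5.5% = 4650.73 kg.
Convert to per acre: 4650.73 × 0.404694 = 1882.12 kg.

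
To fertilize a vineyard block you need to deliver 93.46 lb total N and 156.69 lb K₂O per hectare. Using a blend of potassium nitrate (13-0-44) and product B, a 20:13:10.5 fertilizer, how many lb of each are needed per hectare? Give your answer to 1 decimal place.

289.5 lb potassium nitrate, 279.1 lb product B

Per-hectare balance (a = potassium nitrate, b = product B):
N: 0.13·a + 0.2·b = 93.46
K₂O: 0.44·a + 0.105·b = 156.69
From row1: a = (93.46 − 0.2·b) / 0.13.
Into row2: 0.44·(93.46 − 0.2·b)/0.13 + 0.105·b = 156.69 → b = 279.122, a = 289.505.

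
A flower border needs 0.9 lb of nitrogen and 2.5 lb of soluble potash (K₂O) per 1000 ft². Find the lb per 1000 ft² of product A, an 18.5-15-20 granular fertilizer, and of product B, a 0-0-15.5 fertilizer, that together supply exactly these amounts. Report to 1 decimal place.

4.9 lb product A, 9.9 lb product B

With a, b = lb per 1000 ft² of product A and product B:
N: 0.185·a + 0·b = 0.9
K₂O: 0.2·a + 0.155·b = 2.5
Solving simultaneously: a = 4.86486, b = 9.85179.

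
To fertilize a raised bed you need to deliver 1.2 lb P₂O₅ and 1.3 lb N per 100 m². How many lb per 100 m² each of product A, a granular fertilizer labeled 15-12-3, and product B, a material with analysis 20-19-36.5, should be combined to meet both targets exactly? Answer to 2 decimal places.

1.56 lb product A, 5.33 lb product B

Per-100 m² balance (a = product A, b = product B):
P₂O₅: 0.12·a + 0.19·b = 1.2
N: 0.15·a + 0.2·b = 1.3
Eliminate a: (row1) − 0.12/0.15·(row2) → 0.03·b = 0.16, so b = 5.33333.
Back-substitute: a = (1.2 − 0.19·5.33333) / 0.12 = 1.55556.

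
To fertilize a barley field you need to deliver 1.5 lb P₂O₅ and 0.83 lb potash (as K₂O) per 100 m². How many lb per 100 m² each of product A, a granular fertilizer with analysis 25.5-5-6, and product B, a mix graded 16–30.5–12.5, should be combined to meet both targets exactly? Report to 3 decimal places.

Let a = lb of product A, b = lb of product B (per 100 m²).
P₂O₅: 0.05·a + 0.305·b = 1.5
K₂O: 0.06·a + 0.125·b = 0.83
From row1: a = (1.5 − 0.305·b) / 0.05.
Into row2: 0.06·(1.5 − 0.305·b)/0.05 + 0.125·b = 0.83 → b = 4.0249, a = 5.44813.

5.448 lb product A, 4.025 lb product B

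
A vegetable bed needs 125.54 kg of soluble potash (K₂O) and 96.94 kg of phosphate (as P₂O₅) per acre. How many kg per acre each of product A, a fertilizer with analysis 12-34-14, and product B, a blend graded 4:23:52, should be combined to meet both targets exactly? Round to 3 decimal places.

148.925 kg product A, 201.328 kg product B

With a, b = kg per acre of product A and product B:
K₂O: 0.14·a + 0.52·b = 125.54
P₂O₅: 0.34·a + 0.23·b = 96.94
Eliminate a: (row1) − 0.14/0.34·(row2) → 0.425294·b = 85.6235, so b = 201.3278.
Back-substitute: a = (125.54 − 0.52·201.3278) / 0.14 = 148.9253.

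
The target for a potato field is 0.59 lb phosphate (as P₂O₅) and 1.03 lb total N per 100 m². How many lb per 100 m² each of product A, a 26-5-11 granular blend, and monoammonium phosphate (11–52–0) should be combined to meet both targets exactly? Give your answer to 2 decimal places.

Let a = lb of product A, b = lb of monoammonium phosphate (per 100 m²).
P₂O₅: 0.05·a + 0.52·b = 0.59
N: 0.26·a + 0.11·b = 1.03
Eliminate a: (row1) − 0.05/0.26·(row2) → 0.498846·b = 0.391923, so b = 0.785659.
Back-substitute: a = (0.59 − 0.52·0.785659) / 0.05 = 3.62914.

3.63 lb product A, 0.79 lb monoammonium phosphate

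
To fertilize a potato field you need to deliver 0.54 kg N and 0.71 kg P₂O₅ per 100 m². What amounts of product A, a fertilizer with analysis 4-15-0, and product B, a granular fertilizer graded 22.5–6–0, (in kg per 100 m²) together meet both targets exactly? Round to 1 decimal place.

4.1 kg product A, 1.7 kg product B

With a, b = kg per 100 m² of product A and product B:
N: 0.04·a + 0.225·b = 0.54
P₂O₅: 0.15·a + 0.06·b = 0.71
Eliminate b: (row1) − 0.225/0.06·(row2) → -0.5225·a = -2.1225, so a = 4.0622.
Then b = (0.71 − 0.15·4.0622) / 0.06 = 1.67783.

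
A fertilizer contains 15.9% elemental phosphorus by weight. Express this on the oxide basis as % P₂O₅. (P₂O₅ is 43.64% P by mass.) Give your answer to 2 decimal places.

36.43% P₂O₅

%P₂O₅ = 15.9 / 0.4364 = 36.4345%.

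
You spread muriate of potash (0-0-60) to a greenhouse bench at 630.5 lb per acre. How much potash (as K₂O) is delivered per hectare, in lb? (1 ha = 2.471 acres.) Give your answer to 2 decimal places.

934.78 lb K₂O per hectare

K₂O per acre = 630.5 × 60% = 378.3 lb.
Convert to per hectare: 378.3 × 2.471 = 934.779 lb.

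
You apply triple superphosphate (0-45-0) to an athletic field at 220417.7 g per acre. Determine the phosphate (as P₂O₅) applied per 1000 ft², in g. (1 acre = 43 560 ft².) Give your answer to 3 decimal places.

2277.042 g P₂O₅ per thousand sq ft

P₂O₅ per acre = 220417.7 × 45% = 99188 g.
Convert to per 1000 ft²: 99188 × 0.0229568 = 2277.0424 g.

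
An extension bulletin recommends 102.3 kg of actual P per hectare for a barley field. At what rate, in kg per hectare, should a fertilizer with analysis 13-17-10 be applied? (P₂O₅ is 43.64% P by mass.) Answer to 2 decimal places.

As P₂O₅: 102.3 / 0.4364 = 234.418 kg per hectare.
Product per hectare = 234.418 / 17% = 1378.929 kg.

1378.93 kg of product per hectare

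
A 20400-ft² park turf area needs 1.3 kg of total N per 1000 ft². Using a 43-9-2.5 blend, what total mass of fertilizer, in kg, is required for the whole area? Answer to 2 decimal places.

Product per 1000 ft² = 1.3 / 43% = 3.02326 kg.
Total product = 3.02326 × 20400 / 1000 = 61.6744 kg.

61.67 kg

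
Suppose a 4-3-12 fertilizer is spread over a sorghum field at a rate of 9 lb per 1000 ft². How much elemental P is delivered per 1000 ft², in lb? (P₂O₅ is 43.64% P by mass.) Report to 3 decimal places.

P₂O₅ per 1000 ft² = 9 × 3% = 0.27 lb.
Elemental P = 0.27 × 0.4364 = 0.117828 lb per 1000 ft².

0.118 lb P per thousand sq ft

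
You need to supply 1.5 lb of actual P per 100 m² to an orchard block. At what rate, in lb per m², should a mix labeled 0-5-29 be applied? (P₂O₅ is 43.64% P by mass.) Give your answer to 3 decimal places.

0.687 lb of product per sq m

As P₂O₅: 1.5 / 0.4364 = 3.43721 lb per 100 m².
Product per 100 m² = 3.43721 / 5% = 68.7443 lb.
Convert to per m²: 68.7443 × 0.01 = 0.687443 lb.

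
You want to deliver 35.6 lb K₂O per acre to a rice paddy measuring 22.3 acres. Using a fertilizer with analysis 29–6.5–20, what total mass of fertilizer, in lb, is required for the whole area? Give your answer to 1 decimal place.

Product per acre = 35.6 / 20% = 178 lb.
Total product = 178 × 22.3 = 3969.4 lb.

3969.4 lb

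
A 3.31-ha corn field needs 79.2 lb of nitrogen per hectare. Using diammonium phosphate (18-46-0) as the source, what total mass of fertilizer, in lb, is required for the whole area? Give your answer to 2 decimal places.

1456.40 lb

Product per hectare = 79.2 / 18% = 440 lb.
Total product = 440 × 3.31 = 1456.4 lb.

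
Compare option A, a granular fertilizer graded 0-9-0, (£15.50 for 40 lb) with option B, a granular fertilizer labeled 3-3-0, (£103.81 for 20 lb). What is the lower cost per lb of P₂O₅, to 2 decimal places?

option A: P₂O₅ per bag = 40 × 9% = 3.6 lb; cost = 15.50 / 3.6 = £4.3056/lb P₂O₅.
option B: P₂O₅ per bag = 20 × 3% = 0.6 lb; cost = 103.81 / 0.6 = £173.0167/lb P₂O₅.
option A is cheaper.

£4.31 per lb P₂O₅ (option A)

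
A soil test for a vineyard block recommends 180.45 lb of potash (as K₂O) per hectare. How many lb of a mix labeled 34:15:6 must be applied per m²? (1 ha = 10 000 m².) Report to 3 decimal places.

0.301 lb of product per sq m

Product per hectare = 180.45 / 6% = 3007.5 lb.
Convert to per m²: 3007.5 × 0.0001 = 0.30075 lb.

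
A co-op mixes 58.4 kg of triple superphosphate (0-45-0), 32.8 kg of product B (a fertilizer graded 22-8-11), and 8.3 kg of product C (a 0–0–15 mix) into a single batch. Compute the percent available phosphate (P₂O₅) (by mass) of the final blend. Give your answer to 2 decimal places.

29.05% P₂O₅

Total mass = 58.4 + 32.8 + 8.3 = 99.5 kg.
P₂O₅ mass = 45%×58.4 + 8%×32.8 + 0%×8.3 = 28.904 kg.
% P₂O₅ = 28.904 / 99.5 = 29.0492%.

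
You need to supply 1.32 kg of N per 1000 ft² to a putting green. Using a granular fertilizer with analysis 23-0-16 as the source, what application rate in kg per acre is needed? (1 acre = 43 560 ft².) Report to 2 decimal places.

250.00 kg of product per acre

Product per 1000 ft² = 1.32 / 23% = 5.73913 kg.
Convert to per acre: 5.73913 × 43.56 = 249.997 kg.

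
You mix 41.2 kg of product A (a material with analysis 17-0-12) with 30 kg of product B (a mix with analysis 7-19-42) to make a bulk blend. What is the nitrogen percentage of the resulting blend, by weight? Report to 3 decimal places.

12.787% N

Total mass = 41.2 + 30 = 71.2 kg.
N mass = 17%×41.2 + 7%×30 = 9.104 kg.
% N = 9.104 / 71.2 = 12.7865%.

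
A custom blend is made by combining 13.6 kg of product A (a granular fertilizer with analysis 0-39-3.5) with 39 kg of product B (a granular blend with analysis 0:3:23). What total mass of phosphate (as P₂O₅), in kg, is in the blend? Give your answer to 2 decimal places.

6.47 kg P₂O₅

P₂O₅ mass = 39%×13.6 + 3%×39 = 6.474 kg.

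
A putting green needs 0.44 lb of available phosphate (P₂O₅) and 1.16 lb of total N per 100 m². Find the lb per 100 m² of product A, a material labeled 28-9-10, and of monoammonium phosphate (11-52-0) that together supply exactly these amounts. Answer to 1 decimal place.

4.1 lb product A, 0.1 lb monoammonium phosphate

With a, b = lb per 100 m² of product A and monoammonium phosphate:
P₂O₅: 0.09·a + 0.52·b = 0.44
N: 0.28·a + 0.11·b = 1.16
Solving simultaneously: a = 4.08843, b = 0.138541.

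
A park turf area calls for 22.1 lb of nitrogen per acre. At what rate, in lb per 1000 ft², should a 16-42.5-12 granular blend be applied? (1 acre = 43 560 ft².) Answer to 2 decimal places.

3.17 lb of product per thousand sq ft

Product per acre = 22.1 / 16% = 138.125 lb.
Convert to per 1000 ft²: 138.125 × 0.0229568 = 3.17091 lb.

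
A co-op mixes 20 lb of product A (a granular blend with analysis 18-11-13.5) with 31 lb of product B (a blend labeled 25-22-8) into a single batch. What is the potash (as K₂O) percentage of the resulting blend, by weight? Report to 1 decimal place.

Total mass = 20 + 31 = 51 lb.
K₂O mass = 13.5%×20 + 8%×31 = 5.18 lb.
% K₂O = 5.18 / 51 = 10.1569%.

10.2% K₂O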